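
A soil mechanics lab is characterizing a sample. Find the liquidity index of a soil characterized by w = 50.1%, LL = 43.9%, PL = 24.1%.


First compute the plasticity index:
PI = LL - PL = 43.9 - 24.1 = 19.8
Then compute the liquidity index:
LI = (w - PL) / PI
LI = (50.1 - 24.1) / 19.8
LI = 1.313


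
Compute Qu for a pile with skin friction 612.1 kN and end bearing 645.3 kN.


Using Qu = Qf + Qb
Qu = 612.1 + 645.3
Qu = 1257.4 kN


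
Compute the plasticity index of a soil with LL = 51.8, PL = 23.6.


Result: 28.2

Derivation:
Using PI = LL - PL
PI = 51.8 - 23.6
PI = 28.2


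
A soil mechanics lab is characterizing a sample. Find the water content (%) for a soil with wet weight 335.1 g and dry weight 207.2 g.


Using w = (m_wet - m_dry) / m_dry * 100
m_wet - m_dry = 335.1 - 207.2 = 127.9 g
w = 127.9 / 207.2 * 100
w = 61.73 %


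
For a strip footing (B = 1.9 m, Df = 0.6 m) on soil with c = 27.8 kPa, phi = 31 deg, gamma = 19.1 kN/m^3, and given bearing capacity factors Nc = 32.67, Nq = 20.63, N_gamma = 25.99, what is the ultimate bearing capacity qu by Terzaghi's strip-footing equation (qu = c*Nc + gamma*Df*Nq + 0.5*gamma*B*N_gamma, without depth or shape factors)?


Compute qu = c*Nc + gamma*Df*Nq + 0.5*gamma*B*N_gamma
Term 1: 27.8 * 32.67 = 908.226
Term 2: 19.1 * 0.6 * 20.63 = 236.4198
Term 3: 0.5 * 19.1 * 1.9 * 25.99 = 471.58855
qu = 908.226 + 236.4198 + 471.58855
qu = 1616.23 kPa


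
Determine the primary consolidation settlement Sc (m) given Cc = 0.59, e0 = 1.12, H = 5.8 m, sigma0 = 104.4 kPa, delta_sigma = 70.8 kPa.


Using Sc = Cc * H / (1 + e0) * log10((sigma0 + delta_sigma) / sigma0)
Stress ratio = (104.4 + 70.8) / 104.4 = 1.67816
log10(1.67816) = 0.224834
Cc * H / (1 + e0) = 0.59 * 5.8 / (1 + 1.12) = 1.61415
Sc = 1.61415 * 0.224834
Sc = 0.3629 m


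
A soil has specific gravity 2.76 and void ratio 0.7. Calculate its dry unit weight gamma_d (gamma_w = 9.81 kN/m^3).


Using gamma_d = Gs * gamma_w / (1 + e)
gamma_d = 2.76 * 9.81 / (1 + 0.7)
gamma_d = 2.76 * 9.81 / 1.7
gamma_d = 15.927 kN/m^3


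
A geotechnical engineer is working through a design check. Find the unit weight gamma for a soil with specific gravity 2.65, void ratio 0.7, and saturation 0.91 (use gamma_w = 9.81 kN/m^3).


Using gamma = gamma_w * (Gs + S*e) / (1 + e)
Numerator: Gs + S*e = 2.65 + 0.91*0.7 = 3.287
Denominator: 1 + e = 1 + 0.7 = 1.7
gamma = 9.81 * 3.287 / 1.7
gamma = 18.968 kN/m^3


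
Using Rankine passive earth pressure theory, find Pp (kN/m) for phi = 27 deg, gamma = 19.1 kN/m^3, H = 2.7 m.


Compute passive earth pressure coefficient:
Kp = tan^2(45 + phi/2) = tan^2(58.5) = 2.66294
Compute passive force:
Pp = 0.5 * Kp * gamma * H^2
Pp = 0.5 * 2.66294 * 19.1 * 2.7^2
Pp = 185.39 kN/m


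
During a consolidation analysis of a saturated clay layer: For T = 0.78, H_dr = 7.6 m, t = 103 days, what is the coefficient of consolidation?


Result: 0.43741 m^2/day

Derivation:
Using cv = T * H_dr^2 / t
H_dr^2 = 7.6^2 = 57.76
cv = 0.78 * 57.76 / 103
cv = 0.43741 m^2/day


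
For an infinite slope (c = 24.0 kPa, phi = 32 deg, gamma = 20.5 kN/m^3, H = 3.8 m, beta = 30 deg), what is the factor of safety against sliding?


Result: 1.794

Derivation:
Using Fs = c / (gamma*H*sin(beta)*cos(beta)) + tan(phi)/tan(beta)
Cohesion contribution = 24.0 / (20.5*3.8*sin(30)*cos(30))
Cohesion contribution = 0.711497
Friction contribution = tan(32)/tan(30) = 1.08231
Fs = 0.711497 + 1.08231
Fs = 1.794


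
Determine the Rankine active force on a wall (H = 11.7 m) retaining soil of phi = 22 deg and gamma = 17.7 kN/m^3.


Compute active earth pressure coefficient:
Ka = tan^2(45 - phi/2) = tan^2(34.0) = 0.454962
Compute active force:
Pa = 0.5 * Ka * gamma * H^2
Pa = 0.5 * 0.454962 * 17.7 * 11.7^2
Pa = 551.18 kN/m


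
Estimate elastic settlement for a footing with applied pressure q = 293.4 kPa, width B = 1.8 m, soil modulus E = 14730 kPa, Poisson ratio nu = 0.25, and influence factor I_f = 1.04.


Using Se = q * B * (1 - nu^2) * I_f / E
1 - nu^2 = 1 - 0.25^2 = 0.9375
Se = 293.4 * 1.8 * 0.9375 * 1.04 / 14730
Se = 0.034957 m
Convert to mm: Se = 0.034957 * 1000 = 34.957 mm


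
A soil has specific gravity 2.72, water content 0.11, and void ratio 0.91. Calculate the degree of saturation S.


Using S = Gs * w / e
S = 2.72 * 0.11 / 0.91
S = 0.3288


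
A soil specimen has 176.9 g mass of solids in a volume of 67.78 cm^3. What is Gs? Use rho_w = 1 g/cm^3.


Result: 2.61

Derivation:
Using Gs = m_s / (V_s * rho_w)
Since rho_w = 1 g/cm^3:
Gs = 176.9 / 67.78
Gs = 2.61


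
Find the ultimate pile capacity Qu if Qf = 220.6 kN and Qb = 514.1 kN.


Result: 734.7 kN

Derivation:
Using Qu = Qf + Qb
Qu = 220.6 + 514.1
Qu = 734.7 kN


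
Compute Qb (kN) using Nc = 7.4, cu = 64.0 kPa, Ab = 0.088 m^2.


Using Qb = Nc * cu * Ab
Qb = 7.4 * 64.0 * 0.088
Qb = 41.68 kN


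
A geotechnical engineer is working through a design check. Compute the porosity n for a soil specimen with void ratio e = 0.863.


Using the relation n = e / (1 + e)
n = 0.863 / (1 + 0.863)
n = 0.863 / 1.863
n = 0.4632


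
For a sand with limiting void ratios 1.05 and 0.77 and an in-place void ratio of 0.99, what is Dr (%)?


Using Dr = (e_max - e) / (e_max - e_min) * 100
e_max - e = 1.05 - 0.99 = 0.06
e_max - e_min = 1.05 - 0.77 = 0.28
Dr = 0.06 / 0.28 * 100
Dr = 21.43 %


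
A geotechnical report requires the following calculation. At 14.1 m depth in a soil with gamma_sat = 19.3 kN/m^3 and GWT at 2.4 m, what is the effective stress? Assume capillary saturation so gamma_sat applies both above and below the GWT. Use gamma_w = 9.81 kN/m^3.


Total stress = gamma_sat * depth
sigma = 19.3 * 14.1 = 272.13 kPa
Pore water pressure u = gamma_w * (depth - d_wt)
u = 9.81 * (14.1 - 2.4) = 114.777 kPa
Effective stress = sigma - u
sigma' = 272.13 - 114.777 = 157.35 kPa


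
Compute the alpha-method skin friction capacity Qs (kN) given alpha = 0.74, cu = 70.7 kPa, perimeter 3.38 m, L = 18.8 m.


Using Qs = alpha * cu * perimeter * L
Qs = 0.74 * 70.7 * 3.38 * 18.8
Qs = 3324.49 kN


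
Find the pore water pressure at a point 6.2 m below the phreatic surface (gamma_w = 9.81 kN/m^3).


Result: 60.82 kPa

Derivation:
Using u = gamma_w * h_w
u = 9.81 * 6.2
u = 60.82 kPa


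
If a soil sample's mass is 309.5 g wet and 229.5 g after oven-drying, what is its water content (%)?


Using w = (m_wet - m_dry) / m_dry * 100
m_wet - m_dry = 309.5 - 229.5 = 80.0 g
w = 80.0 / 229.5 * 100
w = 34.86 %


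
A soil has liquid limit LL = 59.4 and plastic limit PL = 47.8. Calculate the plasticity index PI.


Using PI = LL - PL
PI = 59.4 - 47.8
PI = 11.6


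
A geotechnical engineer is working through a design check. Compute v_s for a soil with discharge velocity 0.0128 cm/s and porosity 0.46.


Using v_s = v_d / n
v_s = 0.0128 / 0.46
v_s = 0.02783 cm/s


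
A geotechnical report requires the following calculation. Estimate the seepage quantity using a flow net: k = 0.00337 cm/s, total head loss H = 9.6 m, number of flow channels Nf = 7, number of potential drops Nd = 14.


Convert k to m/s for unit consistency with H:
k = 0.00337 cm/s = 0.00337 / 100 m/s = 3.37e-05 m/s
Using q = k * H * Nf / Nd
Nf / Nd = 7 / 14 = 0.5
q = 3.37e-05 * 9.6 * 0.5
q = 0.0001618 m^3/s per m


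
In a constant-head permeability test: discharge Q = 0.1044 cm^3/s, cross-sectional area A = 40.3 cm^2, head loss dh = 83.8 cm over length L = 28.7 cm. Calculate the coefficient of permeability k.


Compute hydraulic gradient:
i = dh / L = 83.8 / 28.7 = 2.91986
Then apply Darcy's law:
k = Q / (A * i)
k = 0.1044 / (40.3 * 2.91986)
k = 0.1044 / 117.67
k = 0.000887 cm/s


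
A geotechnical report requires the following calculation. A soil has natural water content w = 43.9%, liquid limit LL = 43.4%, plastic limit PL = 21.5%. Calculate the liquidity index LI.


First compute the plasticity index:
PI = LL - PL = 43.4 - 21.5 = 21.9
Then compute the liquidity index:
LI = (w - PL) / PI
LI = (43.9 - 21.5) / 21.9
LI = 1.023


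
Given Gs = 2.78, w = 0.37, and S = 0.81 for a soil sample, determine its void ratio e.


Using the relation e = Gs * w / S
e = 2.78 * 0.37 / 0.81
e = 1.2699


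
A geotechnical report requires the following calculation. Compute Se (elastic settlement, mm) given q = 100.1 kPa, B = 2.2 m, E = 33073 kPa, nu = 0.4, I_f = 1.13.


Using Se = q * B * (1 - nu^2) * I_f / E
1 - nu^2 = 1 - 0.4^2 = 0.84
Se = 100.1 * 2.2 * 0.84 * 1.13 / 33073
Se = 0.006320 m
Convert to mm: Se = 0.006320 * 1000 = 6.32 mm


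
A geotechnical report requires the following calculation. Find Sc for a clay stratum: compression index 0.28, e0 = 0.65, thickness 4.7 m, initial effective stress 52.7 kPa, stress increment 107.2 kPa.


Using Sc = Cc * H / (1 + e0) * log10((sigma0 + delta_sigma) / sigma0)
Stress ratio = (52.7 + 107.2) / 52.7 = 3.03416
log10(3.03416) = 0.482038
Cc * H / (1 + e0) = 0.28 * 4.7 / (1 + 0.65) = 0.797576
Sc = 0.797576 * 0.482038
Sc = 0.3845 m


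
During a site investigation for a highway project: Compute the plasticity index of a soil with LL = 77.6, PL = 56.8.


Using PI = LL - PL
PI = 77.6 - 56.8
PI = 20.8


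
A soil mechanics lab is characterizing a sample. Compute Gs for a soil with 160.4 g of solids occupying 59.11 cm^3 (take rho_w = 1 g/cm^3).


Using Gs = m_s / (V_s * rho_w)
Since rho_w = 1 g/cm^3:
Gs = 160.4 / 59.11
Gs = 2.714


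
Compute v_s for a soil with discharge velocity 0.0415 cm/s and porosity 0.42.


Using v_s = v_d / n
v_s = 0.0415 / 0.42
v_s = 0.09881 cm/s


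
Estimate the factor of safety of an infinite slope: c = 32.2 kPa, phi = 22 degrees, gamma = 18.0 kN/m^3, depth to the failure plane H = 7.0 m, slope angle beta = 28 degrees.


Using Fs = c / (gamma*H*sin(beta)*cos(beta)) + tan(phi)/tan(beta)
Cohesion contribution = 32.2 / (18.0*7.0*sin(28)*cos(28))
Cohesion contribution = 0.616511
Friction contribution = tan(22)/tan(28) = 0.759863
Fs = 0.616511 + 0.759863
Fs = 1.376


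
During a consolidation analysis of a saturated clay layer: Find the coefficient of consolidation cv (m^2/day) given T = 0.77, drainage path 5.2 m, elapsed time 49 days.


Result: 0.42491 m^2/day

Derivation:
Using cv = T * H_dr^2 / t
H_dr^2 = 5.2^2 = 27.04
cv = 0.77 * 27.04 / 49
cv = 0.42491 m^2/day


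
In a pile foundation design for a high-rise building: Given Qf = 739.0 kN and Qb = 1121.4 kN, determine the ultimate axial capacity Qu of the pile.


Result: 1860.4 kN

Derivation:
Using Qu = Qf + Qb
Qu = 739.0 + 1121.4
Qu = 1860.4 kN


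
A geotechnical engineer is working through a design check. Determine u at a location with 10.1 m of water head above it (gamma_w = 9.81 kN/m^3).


Result: 99.08 kPa

Derivation:
Using u = gamma_w * h_w
u = 9.81 * 10.1
u = 99.08 kPa


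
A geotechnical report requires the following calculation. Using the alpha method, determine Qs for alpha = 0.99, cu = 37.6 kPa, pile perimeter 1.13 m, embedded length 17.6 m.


Using Qs = alpha * cu * perimeter * L
Qs = 0.99 * 37.6 * 1.13 * 17.6
Qs = 740.31 kN


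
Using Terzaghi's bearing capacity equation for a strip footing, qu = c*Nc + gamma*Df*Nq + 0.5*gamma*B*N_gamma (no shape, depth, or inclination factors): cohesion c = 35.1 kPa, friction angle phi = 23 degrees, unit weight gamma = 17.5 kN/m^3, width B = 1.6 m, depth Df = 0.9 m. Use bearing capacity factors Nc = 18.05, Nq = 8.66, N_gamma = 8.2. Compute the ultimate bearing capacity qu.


Compute qu = c*Nc + gamma*Df*Nq + 0.5*gamma*B*N_gamma
Term 1: 35.1 * 18.05 = 633.555
Term 2: 17.5 * 0.9 * 8.66 = 136.395
Term 3: 0.5 * 17.5 * 1.6 * 8.2 = 114.8
qu = 633.555 + 136.395 + 114.8
qu = 884.75 kPa


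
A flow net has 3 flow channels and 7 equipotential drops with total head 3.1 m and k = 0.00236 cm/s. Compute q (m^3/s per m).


Result: 3.135e-05 m^3/s per m

Derivation:
Convert k to m/s for unit consistency with H:
k = 0.00236 cm/s = 0.00236 / 100 m/s = 2.36e-05 m/s
Using q = k * H * Nf / Nd
Nf / Nd = 3 / 7 = 0.4286
q = 2.36e-05 * 3.1 * 0.4286
q = 3.135e-05 m^3/s per m


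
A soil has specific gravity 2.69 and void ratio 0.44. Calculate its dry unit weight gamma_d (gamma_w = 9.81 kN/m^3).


Using gamma_d = Gs * gamma_w / (1 + e)
gamma_d = 2.69 * 9.81 / (1 + 0.44)
gamma_d = 2.69 * 9.81 / 1.44
gamma_d = 18.326 kN/m^3


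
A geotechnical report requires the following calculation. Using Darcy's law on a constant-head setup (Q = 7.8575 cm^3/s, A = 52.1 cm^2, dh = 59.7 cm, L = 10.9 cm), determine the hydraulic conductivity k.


Result: 0.027536 cm/s

Derivation:
Compute hydraulic gradient:
i = dh / L = 59.7 / 10.9 = 5.47706
Then apply Darcy's law:
k = Q / (A * i)
k = 7.8575 / (52.1 * 5.47706)
k = 7.8575 / 285.355
k = 0.027536 cm/s


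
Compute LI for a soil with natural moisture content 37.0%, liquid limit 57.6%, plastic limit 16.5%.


First compute the plasticity index:
PI = LL - PL = 57.6 - 16.5 = 41.1
Then compute the liquidity index:
LI = (w - PL) / PI
LI = (37.0 - 16.5) / 41.1
LI = 0.499


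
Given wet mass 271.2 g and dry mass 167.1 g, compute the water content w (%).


Result: 62.3 %

Derivation:
Using w = (m_wet - m_dry) / m_dry * 100
m_wet - m_dry = 271.2 - 167.1 = 104.1 g
w = 104.1 / 167.1 * 100
w = 62.3 %


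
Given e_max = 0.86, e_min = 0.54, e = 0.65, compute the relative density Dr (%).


Result: 65.62 %

Derivation:
Using Dr = (e_max - e) / (e_max - e_min) * 100
e_max - e = 0.86 - 0.65 = 0.21
e_max - e_min = 0.86 - 0.54 = 0.32
Dr = 0.21 / 0.32 * 100
Dr = 65.62 %


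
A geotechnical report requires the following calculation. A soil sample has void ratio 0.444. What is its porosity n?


Using the relation n = e / (1 + e)
n = 0.444 / (1 + 0.444)
n = 0.444 / 1.444
n = 0.3075


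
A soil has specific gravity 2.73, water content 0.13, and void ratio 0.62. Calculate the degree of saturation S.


Using S = Gs * w / e
S = 2.73 * 0.13 / 0.62
S = 0.5724


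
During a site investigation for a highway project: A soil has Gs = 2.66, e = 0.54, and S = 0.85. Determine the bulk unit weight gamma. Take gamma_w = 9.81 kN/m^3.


Using gamma = gamma_w * (Gs + S*e) / (1 + e)
Numerator: Gs + S*e = 2.66 + 0.85*0.54 = 3.119
Denominator: 1 + e = 1 + 0.54 = 1.54
gamma = 9.81 * 3.119 / 1.54
gamma = 19.868 kN/m^3


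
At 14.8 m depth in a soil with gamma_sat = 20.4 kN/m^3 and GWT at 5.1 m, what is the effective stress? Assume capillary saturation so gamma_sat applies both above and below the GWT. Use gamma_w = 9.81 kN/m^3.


Total stress = gamma_sat * depth
sigma = 20.4 * 14.8 = 301.92 kPa
Pore water pressure u = gamma_w * (depth - d_wt)
u = 9.81 * (14.8 - 5.1) = 95.157 kPa
Effective stress = sigma - u
sigma' = 301.92 - 95.157 = 206.76 kPa


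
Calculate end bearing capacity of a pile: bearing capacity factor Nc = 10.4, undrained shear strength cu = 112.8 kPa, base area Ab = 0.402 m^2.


Using Qb = Nc * cu * Ab
Qb = 10.4 * 112.8 * 0.402
Qb = 471.59 kN


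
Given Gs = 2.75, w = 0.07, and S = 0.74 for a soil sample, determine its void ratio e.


Using the relation e = Gs * w / S
e = 2.75 * 0.07 / 0.74
e = 0.2601


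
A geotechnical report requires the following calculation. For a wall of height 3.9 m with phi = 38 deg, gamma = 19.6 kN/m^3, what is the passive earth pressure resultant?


Compute passive earth pressure coefficient:
Kp = tan^2(45 + phi/2) = tan^2(64.0) = 4.203746
Compute passive force:
Pp = 0.5 * Kp * gamma * H^2
Pp = 0.5 * 4.203746 * 19.6 * 3.9^2
Pp = 626.6 kN/m


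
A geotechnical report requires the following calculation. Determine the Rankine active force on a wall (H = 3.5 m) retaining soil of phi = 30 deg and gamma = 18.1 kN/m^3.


Compute active earth pressure coefficient:
Ka = tan^2(45 - phi/2) = tan^2(30.0) = 0.333333
Compute active force:
Pa = 0.5 * Ka * gamma * H^2
Pa = 0.5 * 0.333333 * 18.1 * 3.5^2
Pa = 36.95 kN/m


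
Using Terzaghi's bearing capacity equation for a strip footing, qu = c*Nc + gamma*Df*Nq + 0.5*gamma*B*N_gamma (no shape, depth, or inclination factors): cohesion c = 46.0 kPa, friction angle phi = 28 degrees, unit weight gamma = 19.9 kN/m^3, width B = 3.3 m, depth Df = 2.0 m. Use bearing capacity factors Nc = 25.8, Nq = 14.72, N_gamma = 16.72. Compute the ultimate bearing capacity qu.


Result: 2321.66 kPa

Derivation:
Compute qu = c*Nc + gamma*Df*Nq + 0.5*gamma*B*N_gamma
Term 1: 46.0 * 25.8 = 1186.8
Term 2: 19.9 * 2.0 * 14.72 = 585.856
Term 3: 0.5 * 19.9 * 3.3 * 16.72 = 549.0012
qu = 1186.8 + 585.856 + 549.0012
qu = 2321.66 kPa


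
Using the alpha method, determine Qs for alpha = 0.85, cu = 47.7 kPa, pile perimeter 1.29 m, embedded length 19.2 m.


Using Qs = alpha * cu * perimeter * L
Qs = 0.85 * 47.7 * 1.29 * 19.2
Qs = 1004.22 kN


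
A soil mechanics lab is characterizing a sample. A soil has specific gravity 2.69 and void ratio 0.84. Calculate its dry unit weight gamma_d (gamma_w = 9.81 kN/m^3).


Using gamma_d = Gs * gamma_w / (1 + e)
gamma_d = 2.69 * 9.81 / (1 + 0.84)
gamma_d = 2.69 * 9.81 / 1.84
gamma_d = 14.342 kN/m^3


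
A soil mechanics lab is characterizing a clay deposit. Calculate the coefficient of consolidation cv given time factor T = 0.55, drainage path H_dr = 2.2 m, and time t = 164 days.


Using cv = T * H_dr^2 / t
H_dr^2 = 2.2^2 = 4.84
cv = 0.55 * 4.84 / 164
cv = 0.01623 m^2/day


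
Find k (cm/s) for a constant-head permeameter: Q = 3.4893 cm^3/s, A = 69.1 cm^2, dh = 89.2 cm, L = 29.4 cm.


Compute hydraulic gradient:
i = dh / L = 89.2 / 29.4 = 3.03401
Then apply Darcy's law:
k = Q / (A * i)
k = 3.4893 / (69.1 * 3.03401)
k = 3.4893 / 209.65
k = 0.016643 cm/s


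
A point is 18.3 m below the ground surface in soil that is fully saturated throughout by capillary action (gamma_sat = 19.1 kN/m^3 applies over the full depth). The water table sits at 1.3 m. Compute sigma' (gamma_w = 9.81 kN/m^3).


Total stress = gamma_sat * depth
sigma = 19.1 * 18.3 = 349.53 kPa
Pore water pressure u = gamma_w * (depth - d_wt)
u = 9.81 * (18.3 - 1.3) = 166.77 kPa
Effective stress = sigma - u
sigma' = 349.53 - 166.77 = 182.76 kPa


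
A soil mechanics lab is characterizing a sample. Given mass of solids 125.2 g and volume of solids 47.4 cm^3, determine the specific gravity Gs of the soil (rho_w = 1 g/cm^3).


Result: 2.641

Derivation:
Using Gs = m_s / (V_s * rho_w)
Since rho_w = 1 g/cm^3:
Gs = 125.2 / 47.4
Gs = 2.641


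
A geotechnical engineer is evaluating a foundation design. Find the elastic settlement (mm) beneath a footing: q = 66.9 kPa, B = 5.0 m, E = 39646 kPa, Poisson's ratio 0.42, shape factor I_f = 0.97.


Result: 6.74 mm

Derivation:
Using Se = q * B * (1 - nu^2) * I_f / E
1 - nu^2 = 1 - 0.42^2 = 0.8236
Se = 66.9 * 5.0 * 0.8236 * 0.97 / 39646
Se = 0.006740 m
Convert to mm: Se = 0.006740 * 1000 = 6.74 mm


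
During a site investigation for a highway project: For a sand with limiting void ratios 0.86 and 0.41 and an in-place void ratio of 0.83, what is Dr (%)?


Using Dr = (e_max - e) / (e_max - e_min) * 100
e_max - e = 0.86 - 0.83 = 0.03
e_max - e_min = 0.86 - 0.41 = 0.45
Dr = 0.03 / 0.45 * 100
Dr = 6.67 %


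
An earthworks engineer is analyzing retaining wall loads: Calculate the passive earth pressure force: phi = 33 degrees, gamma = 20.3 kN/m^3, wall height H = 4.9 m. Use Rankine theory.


Result: 826.66 kN/m

Derivation:
Compute passive earth pressure coefficient:
Kp = tan^2(45 + phi/2) = tan^2(61.5) = 3.39212
Compute passive force:
Pp = 0.5 * Kp * gamma * H^2
Pp = 0.5 * 3.39212 * 20.3 * 4.9^2
Pp = 826.66 kN/m


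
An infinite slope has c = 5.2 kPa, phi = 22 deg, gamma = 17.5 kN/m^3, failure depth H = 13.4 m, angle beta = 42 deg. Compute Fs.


Result: 0.493

Derivation:
Using Fs = c / (gamma*H*sin(beta)*cos(beta)) + tan(phi)/tan(beta)
Cohesion contribution = 5.2 / (17.5*13.4*sin(42)*cos(42))
Cohesion contribution = 0.044594
Friction contribution = tan(22)/tan(42) = 0.448717
Fs = 0.044594 + 0.448717
Fs = 0.493


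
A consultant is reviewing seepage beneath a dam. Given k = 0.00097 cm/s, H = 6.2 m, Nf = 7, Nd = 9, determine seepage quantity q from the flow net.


Result: 4.678e-05 m^3/s per m

Derivation:
Convert k to m/s for unit consistency with H:
k = 0.00097 cm/s = 0.00097 / 100 m/s = 9.7e-06 m/s
Using q = k * H * Nf / Nd
Nf / Nd = 7 / 9 = 0.7778
q = 9.7e-06 * 6.2 * 0.7778
q = 4.678e-05 m^3/s per m


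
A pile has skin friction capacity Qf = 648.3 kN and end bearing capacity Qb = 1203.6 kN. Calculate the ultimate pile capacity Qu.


Using Qu = Qf + Qb
Qu = 648.3 + 1203.6
Qu = 1851.9 kN


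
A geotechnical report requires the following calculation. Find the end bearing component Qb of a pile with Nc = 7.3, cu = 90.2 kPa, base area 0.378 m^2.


Using Qb = Nc * cu * Ab
Qb = 7.3 * 90.2 * 0.378
Qb = 248.9 kN


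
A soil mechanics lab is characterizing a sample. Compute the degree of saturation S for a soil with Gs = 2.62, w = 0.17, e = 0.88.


Using S = Gs * w / e
S = 2.62 * 0.17 / 0.88
S = 0.5061


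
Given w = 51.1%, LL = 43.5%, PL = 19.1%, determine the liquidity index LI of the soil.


Result: 1.311

Derivation:
First compute the plasticity index:
PI = LL - PL = 43.5 - 19.1 = 24.4
Then compute the liquidity index:
LI = (w - PL) / PI
LI = (51.1 - 19.1) / 24.4
LI = 1.311


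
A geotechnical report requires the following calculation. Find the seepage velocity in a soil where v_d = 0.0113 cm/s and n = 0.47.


Using v_s = v_d / n
v_s = 0.0113 / 0.47
v_s = 0.02404 cm/s


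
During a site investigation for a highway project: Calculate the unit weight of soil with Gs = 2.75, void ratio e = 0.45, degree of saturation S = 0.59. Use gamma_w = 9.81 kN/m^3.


Using gamma = gamma_w * (Gs + S*e) / (1 + e)
Numerator: Gs + S*e = 2.75 + 0.59*0.45 = 3.0155
Denominator: 1 + e = 1 + 0.45 = 1.45
gamma = 9.81 * 3.0155 / 1.45
gamma = 20.401 kN/m^3


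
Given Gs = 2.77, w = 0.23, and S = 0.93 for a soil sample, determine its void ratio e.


Using the relation e = Gs * w / S
e = 2.77 * 0.23 / 0.93
e = 0.6851


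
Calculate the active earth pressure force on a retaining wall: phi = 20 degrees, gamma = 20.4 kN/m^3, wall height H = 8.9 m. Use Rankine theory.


Compute active earth pressure coefficient:
Ka = tan^2(45 - phi/2) = tan^2(35.0) = 0.490291
Compute active force:
Pa = 0.5 * Ka * gamma * H^2
Pa = 0.5 * 0.490291 * 20.4 * 8.9^2
Pa = 396.13 kN/m


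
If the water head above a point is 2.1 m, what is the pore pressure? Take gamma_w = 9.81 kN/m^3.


Result: 20.6 kPa

Derivation:
Using u = gamma_w * h_w
u = 9.81 * 2.1
u = 20.6 kPa


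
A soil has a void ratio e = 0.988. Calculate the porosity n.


Using the relation n = e / (1 + e)
n = 0.988 / (1 + 0.988)
n = 0.988 / 1.988
n = 0.497


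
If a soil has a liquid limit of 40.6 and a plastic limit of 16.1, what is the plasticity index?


Using PI = LL - PL
PI = 40.6 - 16.1
PI = 24.5


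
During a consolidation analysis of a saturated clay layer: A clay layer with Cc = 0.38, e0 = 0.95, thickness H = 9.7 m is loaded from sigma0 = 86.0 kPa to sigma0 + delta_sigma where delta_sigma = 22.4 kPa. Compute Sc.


Result: 0.19 m

Derivation:
Using Sc = Cc * H / (1 + e0) * log10((sigma0 + delta_sigma) / sigma0)
Stress ratio = (86.0 + 22.4) / 86.0 = 1.26047
log10(1.26047) = 0.100531
Cc * H / (1 + e0) = 0.38 * 9.7 / (1 + 0.95) = 1.89026
Sc = 1.89026 * 0.100531
Sc = 0.19 m


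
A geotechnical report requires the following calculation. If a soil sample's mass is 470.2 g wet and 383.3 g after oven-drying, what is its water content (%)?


Using w = (m_wet - m_dry) / m_dry * 100
m_wet - m_dry = 470.2 - 383.3 = 86.9 g
w = 86.9 / 383.3 * 100
w = 22.67 %


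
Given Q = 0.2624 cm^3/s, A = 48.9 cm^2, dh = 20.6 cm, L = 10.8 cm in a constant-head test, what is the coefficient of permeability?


Compute hydraulic gradient:
i = dh / L = 20.6 / 10.8 = 1.90741
Then apply Darcy's law:
k = Q / (A * i)
k = 0.2624 / (48.9 * 1.90741)
k = 0.2624 / 93.2722
k = 0.002813 cm/s


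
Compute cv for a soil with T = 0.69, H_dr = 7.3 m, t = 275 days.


Result: 0.13371 m^2/day

Derivation:
Using cv = T * H_dr^2 / t
H_dr^2 = 7.3^2 = 53.29
cv = 0.69 * 53.29 / 275
cv = 0.13371 m^2/day


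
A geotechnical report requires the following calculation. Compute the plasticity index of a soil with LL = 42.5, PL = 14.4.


Using PI = LL - PL
PI = 42.5 - 14.4
PI = 28.1


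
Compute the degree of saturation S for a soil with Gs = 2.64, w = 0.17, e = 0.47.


Using S = Gs * w / e
S = 2.64 * 0.17 / 0.47
S = 0.9549


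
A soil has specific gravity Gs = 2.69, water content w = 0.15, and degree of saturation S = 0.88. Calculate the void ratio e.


Result: 0.4585

Derivation:
Using the relation e = Gs * w / S
e = 2.69 * 0.15 / 0.88
e = 0.4585


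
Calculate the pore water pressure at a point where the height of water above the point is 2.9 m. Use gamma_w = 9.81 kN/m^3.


Using u = gamma_w * h_w
u = 9.81 * 2.9
u = 28.45 kPa


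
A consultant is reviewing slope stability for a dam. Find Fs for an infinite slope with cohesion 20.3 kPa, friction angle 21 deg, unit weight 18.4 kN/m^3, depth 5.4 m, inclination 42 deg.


Result: 0.837

Derivation:
Using Fs = c / (gamma*H*sin(beta)*cos(beta)) + tan(phi)/tan(beta)
Cohesion contribution = 20.3 / (18.4*5.4*sin(42)*cos(42))
Cohesion contribution = 0.410866
Friction contribution = tan(21)/tan(42) = 0.426324
Fs = 0.410866 + 0.426324
Fs = 0.837


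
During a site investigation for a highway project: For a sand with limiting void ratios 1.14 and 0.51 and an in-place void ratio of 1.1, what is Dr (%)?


Using Dr = (e_max - e) / (e_max - e_min) * 100
e_max - e = 1.14 - 1.1 = 0.04
e_max - e_min = 1.14 - 0.51 = 0.63
Dr = 0.04 / 0.63 * 100
Dr = 6.35 %


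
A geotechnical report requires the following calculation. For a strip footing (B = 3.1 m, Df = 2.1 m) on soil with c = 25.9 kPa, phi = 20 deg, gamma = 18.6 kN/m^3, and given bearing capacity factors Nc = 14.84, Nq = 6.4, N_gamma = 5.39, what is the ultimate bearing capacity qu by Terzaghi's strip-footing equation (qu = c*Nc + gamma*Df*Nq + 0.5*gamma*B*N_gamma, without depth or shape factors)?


Compute qu = c*Nc + gamma*Df*Nq + 0.5*gamma*B*N_gamma
Term 1: 25.9 * 14.84 = 384.356
Term 2: 18.6 * 2.1 * 6.4 = 249.984
Term 3: 0.5 * 18.6 * 3.1 * 5.39 = 155.3937
qu = 384.356 + 249.984 + 155.3937
qu = 789.73 kPa


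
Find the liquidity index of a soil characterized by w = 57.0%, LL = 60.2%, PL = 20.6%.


First compute the plasticity index:
PI = LL - PL = 60.2 - 20.6 = 39.6
Then compute the liquidity index:
LI = (w - PL) / PI
LI = (57.0 - 20.6) / 39.6
LI = 0.919


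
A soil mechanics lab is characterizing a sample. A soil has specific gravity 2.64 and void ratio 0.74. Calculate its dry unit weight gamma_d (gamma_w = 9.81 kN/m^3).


Result: 14.884 kN/m^3

Derivation:
Using gamma_d = Gs * gamma_w / (1 + e)
gamma_d = 2.64 * 9.81 / (1 + 0.74)
gamma_d = 2.64 * 9.81 / 1.74
gamma_d = 14.884 kN/m^3


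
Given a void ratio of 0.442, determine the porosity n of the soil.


Using the relation n = e / (1 + e)
n = 0.442 / (1 + 0.442)
n = 0.442 / 1.442
n = 0.3065


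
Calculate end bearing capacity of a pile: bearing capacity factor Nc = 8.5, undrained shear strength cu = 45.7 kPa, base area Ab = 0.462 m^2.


Using Qb = Nc * cu * Ab
Qb = 8.5 * 45.7 * 0.462
Qb = 179.46 kN


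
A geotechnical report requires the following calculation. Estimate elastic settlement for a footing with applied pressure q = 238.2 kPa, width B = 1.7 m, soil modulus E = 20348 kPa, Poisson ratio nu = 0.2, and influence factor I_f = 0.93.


Result: 17.767 mm

Derivation:
Using Se = q * B * (1 - nu^2) * I_f / E
1 - nu^2 = 1 - 0.2^2 = 0.96
Se = 238.2 * 1.7 * 0.96 * 0.93 / 20348
Se = 0.017767 m
Convert to mm: Se = 0.017767 * 1000 = 17.767 mm


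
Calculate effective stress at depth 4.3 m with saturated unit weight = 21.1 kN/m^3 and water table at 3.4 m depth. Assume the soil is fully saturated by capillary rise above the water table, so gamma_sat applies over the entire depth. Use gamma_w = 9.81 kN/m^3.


Total stress = gamma_sat * depth
sigma = 21.1 * 4.3 = 90.73 kPa
Pore water pressure u = gamma_w * (depth - d_wt)
u = 9.81 * (4.3 - 3.4) = 8.829 kPa
Effective stress = sigma - u
sigma' = 90.73 - 8.829 = 81.9 kPa


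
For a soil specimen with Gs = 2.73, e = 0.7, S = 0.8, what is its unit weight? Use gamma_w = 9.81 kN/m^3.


Result: 18.985 kN/m^3

Derivation:
Using gamma = gamma_w * (Gs + S*e) / (1 + e)
Numerator: Gs + S*e = 2.73 + 0.8*0.7 = 3.29
Denominator: 1 + e = 1 + 0.7 = 1.7
gamma = 9.81 * 3.29 / 1.7
gamma = 18.985 kN/m^3


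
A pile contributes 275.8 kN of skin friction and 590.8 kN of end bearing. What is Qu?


Using Qu = Qf + Qb
Qu = 275.8 + 590.8
Qu = 866.6 kN


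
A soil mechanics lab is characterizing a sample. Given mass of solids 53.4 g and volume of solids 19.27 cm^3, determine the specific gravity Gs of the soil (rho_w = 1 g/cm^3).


Result: 2.771

Derivation:
Using Gs = m_s / (V_s * rho_w)
Since rho_w = 1 g/cm^3:
Gs = 53.4 / 19.27
Gs = 2.771


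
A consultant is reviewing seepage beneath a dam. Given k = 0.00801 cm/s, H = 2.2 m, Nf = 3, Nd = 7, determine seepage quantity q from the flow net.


Convert k to m/s for unit consistency with H:
k = 0.00801 cm/s = 0.00801 / 100 m/s = 8.01e-05 m/s
Using q = k * H * Nf / Nd
Nf / Nd = 3 / 7 = 0.4286
q = 8.01e-05 * 2.2 * 0.4286
q = 7.552e-05 m^3/s per m


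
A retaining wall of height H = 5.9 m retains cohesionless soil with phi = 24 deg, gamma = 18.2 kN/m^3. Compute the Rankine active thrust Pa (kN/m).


Compute active earth pressure coefficient:
Ka = tan^2(45 - phi/2) = tan^2(33.0) = 0.42173
Compute active force:
Pa = 0.5 * Ka * gamma * H^2
Pa = 0.5 * 0.42173 * 18.2 * 5.9^2
Pa = 133.59 kN/m


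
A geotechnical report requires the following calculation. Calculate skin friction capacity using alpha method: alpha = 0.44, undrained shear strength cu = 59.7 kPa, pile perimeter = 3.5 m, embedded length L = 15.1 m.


Using Qs = alpha * cu * perimeter * L
Qs = 0.44 * 59.7 * 3.5 * 15.1
Qs = 1388.26 kN


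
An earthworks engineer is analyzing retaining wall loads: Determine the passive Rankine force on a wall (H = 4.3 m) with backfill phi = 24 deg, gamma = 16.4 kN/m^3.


Compute passive earth pressure coefficient:
Kp = tan^2(45 + phi/2) = tan^2(57.0) = 2.371184
Compute passive force:
Pp = 0.5 * Kp * gamma * H^2
Pp = 0.5 * 2.371184 * 16.4 * 4.3^2
Pp = 359.51 kN/m


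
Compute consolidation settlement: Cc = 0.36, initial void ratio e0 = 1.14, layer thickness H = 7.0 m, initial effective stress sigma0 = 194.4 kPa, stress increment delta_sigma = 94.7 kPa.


Using Sc = Cc * H / (1 + e0) * log10((sigma0 + delta_sigma) / sigma0)
Stress ratio = (194.4 + 94.7) / 194.4 = 1.48714
log10(1.48714) = 0.172352
Cc * H / (1 + e0) = 0.36 * 7.0 / (1 + 1.14) = 1.17757
Sc = 1.17757 * 0.172352
Sc = 0.203 m


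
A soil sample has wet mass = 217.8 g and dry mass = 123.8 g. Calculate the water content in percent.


Using w = (m_wet - m_dry) / m_dry * 100
m_wet - m_dry = 217.8 - 123.8 = 94.0 g
w = 94.0 / 123.8 * 100
w = 75.93 %


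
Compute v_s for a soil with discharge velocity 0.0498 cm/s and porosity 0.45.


Using v_s = v_d / n
v_s = 0.0498 / 0.45
v_s = 0.11067 cm/s


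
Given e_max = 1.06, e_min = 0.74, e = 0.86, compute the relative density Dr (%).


Using Dr = (e_max - e) / (e_max - e_min) * 100
e_max - e = 1.06 - 0.86 = 0.2
e_max - e_min = 1.06 - 0.74 = 0.32
Dr = 0.2 / 0.32 * 100
Dr = 62.5 %


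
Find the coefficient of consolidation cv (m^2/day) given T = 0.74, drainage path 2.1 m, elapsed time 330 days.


Result: 0.00989 m^2/day

Derivation:
Using cv = T * H_dr^2 / t
H_dr^2 = 2.1^2 = 4.41
cv = 0.74 * 4.41 / 330
cv = 0.00989 m^2/day


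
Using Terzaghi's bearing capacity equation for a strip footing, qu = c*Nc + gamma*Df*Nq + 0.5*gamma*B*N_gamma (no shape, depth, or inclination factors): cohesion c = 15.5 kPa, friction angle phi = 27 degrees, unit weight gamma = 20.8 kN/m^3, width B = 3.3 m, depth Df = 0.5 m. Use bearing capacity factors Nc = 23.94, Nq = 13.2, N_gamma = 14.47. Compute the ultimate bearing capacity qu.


Compute qu = c*Nc + gamma*Df*Nq + 0.5*gamma*B*N_gamma
Term 1: 15.5 * 23.94 = 371.07
Term 2: 20.8 * 0.5 * 13.2 = 137.28
Term 3: 0.5 * 20.8 * 3.3 * 14.47 = 496.6104
qu = 371.07 + 137.28 + 496.6104
qu = 1004.96 kPa


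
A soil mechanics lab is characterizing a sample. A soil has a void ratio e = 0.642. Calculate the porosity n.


Using the relation n = e / (1 + e)
n = 0.642 / (1 + 0.642)
n = 0.642 / 1.642
n = 0.391


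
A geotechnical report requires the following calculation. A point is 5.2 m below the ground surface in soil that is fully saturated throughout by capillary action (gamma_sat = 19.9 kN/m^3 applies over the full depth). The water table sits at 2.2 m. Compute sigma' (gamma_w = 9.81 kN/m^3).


Total stress = gamma_sat * depth
sigma = 19.9 * 5.2 = 103.48 kPa
Pore water pressure u = gamma_w * (depth - d_wt)
u = 9.81 * (5.2 - 2.2) = 29.43 kPa
Effective stress = sigma - u
sigma' = 103.48 - 29.43 = 74.05 kPa


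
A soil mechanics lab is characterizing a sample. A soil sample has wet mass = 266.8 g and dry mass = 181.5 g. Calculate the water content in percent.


Result: 47.0 %

Derivation:
Using w = (m_wet - m_dry) / m_dry * 100
m_wet - m_dry = 266.8 - 181.5 = 85.3 g
w = 85.3 / 181.5 * 100
w = 47.0 %


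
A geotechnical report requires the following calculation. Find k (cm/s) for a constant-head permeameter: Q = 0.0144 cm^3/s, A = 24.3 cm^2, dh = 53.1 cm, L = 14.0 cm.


Compute hydraulic gradient:
i = dh / L = 53.1 / 14.0 = 3.79286
Then apply Darcy's law:
k = Q / (A * i)
k = 0.0144 / (24.3 * 3.79286)
k = 0.0144 / 92.1664
k = 0.000156 cm/s


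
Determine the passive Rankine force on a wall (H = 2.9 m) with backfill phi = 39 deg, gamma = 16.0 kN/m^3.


Compute passive earth pressure coefficient:
Kp = tan^2(45 + phi/2) = tan^2(64.5) = 4.395495
Compute passive force:
Pp = 0.5 * Kp * gamma * H^2
Pp = 0.5 * 4.395495 * 16.0 * 2.9^2
Pp = 295.73 kN/m


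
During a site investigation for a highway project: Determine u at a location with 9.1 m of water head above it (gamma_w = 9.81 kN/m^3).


Using u = gamma_w * h_w
u = 9.81 * 9.1
u = 89.27 kPa


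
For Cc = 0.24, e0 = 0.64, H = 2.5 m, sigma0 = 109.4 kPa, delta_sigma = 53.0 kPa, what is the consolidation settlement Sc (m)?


Using Sc = Cc * H / (1 + e0) * log10((sigma0 + delta_sigma) / sigma0)
Stress ratio = (109.4 + 53.0) / 109.4 = 1.48446
log10(1.48446) = 0.171569
Cc * H / (1 + e0) = 0.24 * 2.5 / (1 + 0.64) = 0.365854
Sc = 0.365854 * 0.171569
Sc = 0.0628 m


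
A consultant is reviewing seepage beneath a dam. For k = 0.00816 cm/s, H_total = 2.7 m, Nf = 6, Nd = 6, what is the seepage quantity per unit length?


Convert k to m/s for unit consistency with H:
k = 0.00816 cm/s = 0.00816 / 100 m/s = 8.16e-05 m/s
Using q = k * H * Nf / Nd
Nf / Nd = 6 / 6 = 1.0
q = 8.16e-05 * 2.7 * 1.0
q = 0.0002203 m^3/s per m


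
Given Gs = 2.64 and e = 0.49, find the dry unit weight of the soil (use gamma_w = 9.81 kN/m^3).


Using gamma_d = Gs * gamma_w / (1 + e)
gamma_d = 2.64 * 9.81 / (1 + 0.49)
gamma_d = 2.64 * 9.81 / 1.49
gamma_d = 17.381 kN/m^3


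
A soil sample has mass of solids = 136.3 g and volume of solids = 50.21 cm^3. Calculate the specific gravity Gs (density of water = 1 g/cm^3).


Using Gs = m_s / (V_s * rho_w)
Since rho_w = 1 g/cm^3:
Gs = 136.3 / 50.21
Gs = 2.715


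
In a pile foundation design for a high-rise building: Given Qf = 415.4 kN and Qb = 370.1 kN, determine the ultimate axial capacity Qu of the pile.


Using Qu = Qf + Qb
Qu = 415.4 + 370.1
Qu = 785.5 kN


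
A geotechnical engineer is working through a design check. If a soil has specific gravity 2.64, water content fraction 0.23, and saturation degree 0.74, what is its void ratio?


Using the relation e = Gs * w / S
e = 2.64 * 0.23 / 0.74
e = 0.8205


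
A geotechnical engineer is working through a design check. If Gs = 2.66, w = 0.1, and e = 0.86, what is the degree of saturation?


Using S = Gs * w / e
S = 2.66 * 0.1 / 0.86
S = 0.3093


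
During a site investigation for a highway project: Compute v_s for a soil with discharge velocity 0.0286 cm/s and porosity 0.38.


Using v_s = v_d / n
v_s = 0.0286 / 0.38
v_s = 0.07526 cm/s


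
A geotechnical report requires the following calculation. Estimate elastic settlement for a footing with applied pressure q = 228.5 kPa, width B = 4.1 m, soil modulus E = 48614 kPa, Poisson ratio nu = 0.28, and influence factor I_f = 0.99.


Using Se = q * B * (1 - nu^2) * I_f / E
1 - nu^2 = 1 - 0.28^2 = 0.9216
Se = 228.5 * 4.1 * 0.9216 * 0.99 / 48614
Se = 0.017583 m
Convert to mm: Se = 0.017583 * 1000 = 17.583 mm


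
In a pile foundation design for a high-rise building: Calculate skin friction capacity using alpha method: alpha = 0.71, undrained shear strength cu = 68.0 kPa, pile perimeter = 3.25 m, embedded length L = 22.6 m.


Using Qs = alpha * cu * perimeter * L
Qs = 0.71 * 68.0 * 3.25 * 22.6
Qs = 3546.17 kN


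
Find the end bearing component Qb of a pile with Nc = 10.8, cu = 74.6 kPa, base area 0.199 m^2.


Using Qb = Nc * cu * Ab
Qb = 10.8 * 74.6 * 0.199
Qb = 160.33 kN


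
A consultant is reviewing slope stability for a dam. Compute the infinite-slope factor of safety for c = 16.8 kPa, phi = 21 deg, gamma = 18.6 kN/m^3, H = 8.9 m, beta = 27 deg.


Result: 1.004

Derivation:
Using Fs = c / (gamma*H*sin(beta)*cos(beta)) + tan(phi)/tan(beta)
Cohesion contribution = 16.8 / (18.6*8.9*sin(27)*cos(27))
Cohesion contribution = 0.250887
Friction contribution = tan(21)/tan(27) = 0.753376
Fs = 0.250887 + 0.753376
Fs = 1.004


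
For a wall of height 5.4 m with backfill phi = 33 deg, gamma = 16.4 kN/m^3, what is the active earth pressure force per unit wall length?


Compute active earth pressure coefficient:
Ka = tan^2(45 - phi/2) = tan^2(28.5) = 0.294801
Compute active force:
Pa = 0.5 * Ka * gamma * H^2
Pa = 0.5 * 0.294801 * 16.4 * 5.4^2
Pa = 70.49 kN/m


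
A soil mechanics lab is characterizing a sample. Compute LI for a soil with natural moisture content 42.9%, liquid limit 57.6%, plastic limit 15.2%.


Result: 0.653

Derivation:
First compute the plasticity index:
PI = LL - PL = 57.6 - 15.2 = 42.4
Then compute the liquidity index:
LI = (w - PL) / PI
LI = (42.9 - 15.2) / 42.4
LI = 0.653


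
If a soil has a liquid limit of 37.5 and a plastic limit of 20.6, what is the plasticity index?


Using PI = LL - PL
PI = 37.5 - 20.6
PI = 16.9


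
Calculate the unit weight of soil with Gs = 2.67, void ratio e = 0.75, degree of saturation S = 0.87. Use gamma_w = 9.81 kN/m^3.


Result: 18.625 kN/m^3

Derivation:
Using gamma = gamma_w * (Gs + S*e) / (1 + e)
Numerator: Gs + S*e = 2.67 + 0.87*0.75 = 3.3225
Denominator: 1 + e = 1 + 0.75 = 1.75
gamma = 9.81 * 3.3225 / 1.75
gamma = 18.625 kN/m^3


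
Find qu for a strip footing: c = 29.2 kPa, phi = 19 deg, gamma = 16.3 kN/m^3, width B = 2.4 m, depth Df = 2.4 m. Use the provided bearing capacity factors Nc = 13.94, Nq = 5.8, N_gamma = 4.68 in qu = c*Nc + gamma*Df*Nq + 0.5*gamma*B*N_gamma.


Compute qu = c*Nc + gamma*Df*Nq + 0.5*gamma*B*N_gamma
Term 1: 29.2 * 13.94 = 407.048
Term 2: 16.3 * 2.4 * 5.8 = 226.896
Term 3: 0.5 * 16.3 * 2.4 * 4.68 = 91.5408
qu = 407.048 + 226.896 + 91.5408
qu = 725.48 kPa


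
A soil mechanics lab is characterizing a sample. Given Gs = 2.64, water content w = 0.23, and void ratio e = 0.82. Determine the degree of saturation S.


Result: 0.7405

Derivation:
Using S = Gs * w / e
S = 2.64 * 0.23 / 0.82
S = 0.7405


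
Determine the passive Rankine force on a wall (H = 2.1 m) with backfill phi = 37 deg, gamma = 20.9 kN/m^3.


Compute passive earth pressure coefficient:
Kp = tan^2(45 + phi/2) = tan^2(63.5) = 4.022791
Compute passive force:
Pp = 0.5 * Kp * gamma * H^2
Pp = 0.5 * 4.022791 * 20.9 * 2.1^2
Pp = 185.39 kN/m


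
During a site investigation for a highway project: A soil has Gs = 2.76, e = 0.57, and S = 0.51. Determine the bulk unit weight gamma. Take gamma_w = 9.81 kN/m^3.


Using gamma = gamma_w * (Gs + S*e) / (1 + e)
Numerator: Gs + S*e = 2.76 + 0.51*0.57 = 3.0507
Denominator: 1 + e = 1 + 0.57 = 1.57
gamma = 9.81 * 3.0507 / 1.57
gamma = 19.062 kN/m^3
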